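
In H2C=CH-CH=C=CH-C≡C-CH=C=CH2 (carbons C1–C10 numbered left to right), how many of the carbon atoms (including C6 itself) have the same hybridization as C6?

4

C6 is sp (two π bonds).
C1: sp2
C2: sp2
C3: sp2
C4: sp ✓
C5: sp2
C6: sp ✓
C7: sp ✓
C8: sp2
C9: sp ✓
C10: sp2
4 carbons are sp.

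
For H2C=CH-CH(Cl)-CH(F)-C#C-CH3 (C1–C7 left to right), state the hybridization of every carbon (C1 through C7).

C1 carries 3 σ bonds, plus one π bond, giving a steric number of 3, so it is sp2.
C2 has 3 σ bonds, plus one π bond: steric number 3 → sp2.
C3 is sp3: 4 σ bonds, 4 electron-density regions.
C4: 4 σ bonds; 4 regions of electron density → sp3.
C5: 2 σ bonds, plus two π bonds; 2 regions of electron density → sp.
C6 (2 σ bonds, plus two π bonds) has steric number 2: sp.
C7: 4 σ bonds; 4 regions of electron density → sp3.

C1 sp2, C2 sp2, C3 sp3, C4 sp3, C5 sp, C6 sp, C7 sp3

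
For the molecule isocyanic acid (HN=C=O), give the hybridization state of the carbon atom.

sp

The carbon atom — 2 σ bonds, plus two π bonds. Steric number 2, so sp.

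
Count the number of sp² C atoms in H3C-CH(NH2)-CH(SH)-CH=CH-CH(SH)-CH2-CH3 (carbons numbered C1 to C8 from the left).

2

C1: sp3
C2: sp3
C3: sp3
C4: sp2 ✓
C5: sp2 ✓
C6: sp3
C7: sp3
C8: sp3
C4, C5 → 2 sp2 carbons.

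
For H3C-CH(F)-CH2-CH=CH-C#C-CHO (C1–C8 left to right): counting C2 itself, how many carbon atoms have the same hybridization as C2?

C2 is sp3 (only σ bonds).
C1: sp3 ✓
C2: sp3 ✓
C3: sp3 ✓
C4: sp2
C5: sp2
C6: sp
C7: sp
C8: sp2
3 carbons are sp3.

3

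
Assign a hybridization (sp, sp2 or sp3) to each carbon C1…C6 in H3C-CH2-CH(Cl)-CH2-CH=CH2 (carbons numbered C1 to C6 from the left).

C1 sp3, C2 sp3, C3 sp3, C4 sp3, C5 sp2, C6 sp2

C1 carries 4 σ bonds, giving a steric number of 4, so it is sp3.
C2 — 4 σ bonds. Steric number 4, so sp3.
C3: 4 σ bonds; 4 regions of electron density → sp3.
C4 carries 4 σ bonds, giving a steric number of 4, so it is sp3.
C5 is sp2: 3 σ bonds, plus one π bond, 3 electron-density regions.
C6 carries 3 σ bonds, plus one π bond, giving a steric number of 3, so it is sp2.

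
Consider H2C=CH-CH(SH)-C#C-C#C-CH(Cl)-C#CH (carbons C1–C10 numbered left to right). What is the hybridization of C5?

C5: 2 σ bonds, plus two π bonds; 2 regions of electron density → sp.

sp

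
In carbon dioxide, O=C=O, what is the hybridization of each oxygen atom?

sp²

One σ bond + two lone pairs = steric number 3 → sp2.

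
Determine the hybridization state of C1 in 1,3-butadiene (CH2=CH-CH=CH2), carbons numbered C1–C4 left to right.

C1: 3 σ bonds, plus one π bond — 3 electron domains, sp2.

sp^2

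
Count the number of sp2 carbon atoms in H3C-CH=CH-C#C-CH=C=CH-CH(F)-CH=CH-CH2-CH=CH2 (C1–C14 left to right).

8

C1: sp3
C2: sp2 ✓
C3: sp2 ✓
C4: sp
C5: sp
C6: sp2 ✓
C7: sp
C8: sp2 ✓
C9: sp3
C10: sp2 ✓
C11: sp2 ✓
C12: sp3
C13: sp2 ✓
C14: sp2 ✓
C2, C3, C6, C8, C10, C11, C13, C14 → 8 sp2 carbons.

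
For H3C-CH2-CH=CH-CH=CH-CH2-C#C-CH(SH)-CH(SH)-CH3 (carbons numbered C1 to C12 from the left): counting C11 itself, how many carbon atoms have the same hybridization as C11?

6

C11 is sp3 (only σ bonds).
C1: sp3 ✓
C2: sp3 ✓
C3: sp2
C4: sp2
C5: sp2
C6: sp2
C7: sp3 ✓
C8: sp
C9: sp
C10: sp3 ✓
C11: sp3 ✓
C12: sp3 ✓
6 carbons are sp3.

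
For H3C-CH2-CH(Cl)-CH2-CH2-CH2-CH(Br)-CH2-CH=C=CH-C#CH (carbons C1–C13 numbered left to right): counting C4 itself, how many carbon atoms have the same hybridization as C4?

8

C4 is sp3 (only σ bonds).
C1: sp3 ✓
C2: sp3 ✓
C3: sp3 ✓
C4: sp3 ✓
C5: sp3 ✓
C6: sp3 ✓
C7: sp3 ✓
C8: sp3 ✓
C9: sp2
C10: sp
C11: sp2
C12: sp
C13: sp
8 carbons are sp3.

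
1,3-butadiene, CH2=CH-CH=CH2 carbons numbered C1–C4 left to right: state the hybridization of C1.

C1: 3 σ bonds, plus one π bond; 3 regions of electron density → sp2.

sp2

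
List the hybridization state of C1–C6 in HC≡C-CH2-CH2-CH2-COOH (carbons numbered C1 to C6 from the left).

C1 sp, C2 sp, C3 sp3, C4 sp3, C5 sp3, C6 sp2

C1 — 2 σ bonds, plus two π bonds. Steric number 2, so sp.
C2: 2 σ bonds, plus two π bonds — 2 electron domains, sp.
C3 has 4 σ bonds: steric number 4 → sp3.
C4 — 4 σ bonds. Steric number 4, so sp3.
C5: 4 σ bonds; 4 regions of electron density → sp3.
C6 has 3 σ bonds, plus one π bond: steric number 3 → sp2.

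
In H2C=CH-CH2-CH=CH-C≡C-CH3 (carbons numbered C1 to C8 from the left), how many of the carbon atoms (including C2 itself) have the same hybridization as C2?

C2 is sp2 (one π bond).
C1: sp2 ✓
C2: sp2 ✓
C3: sp3
C4: sp2 ✓
C5: sp2 ✓
C6: sp
C7: sp
C8: sp3
4 carbons are sp2.

4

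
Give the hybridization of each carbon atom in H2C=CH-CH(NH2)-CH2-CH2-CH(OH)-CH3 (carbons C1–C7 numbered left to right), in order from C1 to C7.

C1 sp2, C2 sp2, C3 sp3, C4 sp3, C5 sp3, C6 sp3, C7 sp3

C1 is sp2: 3 σ bonds, plus one π bond, 3 electron-density regions.
C2 has 3 σ bonds, plus one π bond: steric number 3 → sp2.
C3: 4 σ bonds; 4 regions of electron density → sp3.
C4 (4 σ bonds) has steric number 4: sp3.
C5 is sp3: 4 σ bonds, 4 electron-density regions.
C6: 4 σ bonds — 4 electron domains, sp3.
C7: 4 σ bonds; 4 regions of electron density → sp3.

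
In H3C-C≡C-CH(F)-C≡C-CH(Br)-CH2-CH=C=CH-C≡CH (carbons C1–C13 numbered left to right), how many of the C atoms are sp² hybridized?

2

C1: sp3
C2: sp
C3: sp
C4: sp3
C5: sp
C6: sp
C7: sp3
C8: sp3
C9: sp2 ✓
C10: sp
C11: sp2 ✓
C12: sp
C13: sp
C9, C11 → 2 sp2 carbons.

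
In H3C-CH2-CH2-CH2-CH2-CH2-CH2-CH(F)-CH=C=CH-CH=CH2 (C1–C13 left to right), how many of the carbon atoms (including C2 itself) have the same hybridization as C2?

C2 is sp3 (only σ bonds).
C1: sp3 ✓
C2: sp3 ✓
C3: sp3 ✓
C4: sp3 ✓
C5: sp3 ✓
C6: sp3 ✓
C7: sp3 ✓
C8: sp3 ✓
C9: sp2
C10: sp
C11: sp2
C12: sp2
C13: sp2
8 carbons are sp3.

8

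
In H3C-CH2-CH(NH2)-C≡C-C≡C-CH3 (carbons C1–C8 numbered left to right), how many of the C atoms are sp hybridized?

4

C1: sp3
C2: sp3
C3: sp3
C4: sp ✓
C5: sp ✓
C6: sp ✓
C7: sp ✓
C8: sp3
C4, C5, C6, C7 → 4 sp carbons.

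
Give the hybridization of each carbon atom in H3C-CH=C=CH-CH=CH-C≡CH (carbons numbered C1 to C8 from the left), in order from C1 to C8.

C1 sp3, C2 sp2, C3 sp, C4 sp2, C5 sp2, C6 sp2, C7 sp, C8 sp

C1: 4 σ bonds — 4 electron domains, sp3.
C2 (3 σ bonds, plus one π bond) has steric number 3: sp2.
C3 (2 σ bonds, plus two π bonds) has steric number 2: sp.
C4: 3 σ bonds, plus one π bond; 3 regions of electron density → sp2.
C5 is sp2: 3 σ bonds, plus one π bond, 3 electron-density regions.
C6: 3 σ bonds, plus one π bond — 3 electron domains, sp2.
C7 (2 σ bonds, plus two π bonds) has steric number 2: sp.
C8 is sp: 2 σ bonds, plus two π bonds, 2 electron-density regions.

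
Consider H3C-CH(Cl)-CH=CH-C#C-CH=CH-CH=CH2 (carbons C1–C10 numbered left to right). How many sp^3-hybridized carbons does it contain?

C1: sp3 ✓
C2: sp3 ✓
C3: sp2
C4: sp2
C5: sp
C6: sp
C7: sp2
C8: sp2
C9: sp2
C10: sp2
C1, C2 → 2 sp3 carbons.

2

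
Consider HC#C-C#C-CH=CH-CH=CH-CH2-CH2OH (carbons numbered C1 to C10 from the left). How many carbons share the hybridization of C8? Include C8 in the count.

C8 is sp2 (one π bond).
C1: sp
C2: sp
C3: sp
C4: sp
C5: sp2 ✓
C6: sp2 ✓
C7: sp2 ✓
C8: sp2 ✓
C9: sp3
C10: sp3
4 carbons are sp2.

4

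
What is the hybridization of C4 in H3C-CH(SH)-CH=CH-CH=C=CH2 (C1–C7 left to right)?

sp^2

C4 is sp2: 3 σ bonds, plus one π bond, 3 electron-density regions.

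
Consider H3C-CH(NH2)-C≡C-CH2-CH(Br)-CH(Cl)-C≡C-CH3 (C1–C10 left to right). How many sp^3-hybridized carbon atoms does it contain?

C1: sp3 ✓
C2: sp3 ✓
C3: sp
C4: sp
C5: sp3 ✓
C6: sp3 ✓
C7: sp3 ✓
C8: sp
C9: sp
C10: sp3 ✓
C1, C2, C5, C6, C7, C10 → 6 sp3 carbons.

6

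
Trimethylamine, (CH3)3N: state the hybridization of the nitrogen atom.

sp^3

The nitrogen atom is sp3: 3 σ bonds and 1 lone pair, 4 electron-density regions.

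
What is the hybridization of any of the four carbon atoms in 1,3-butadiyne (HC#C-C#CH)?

Every carbon is part of a C≡C triple bond: two σ regions → sp.

sp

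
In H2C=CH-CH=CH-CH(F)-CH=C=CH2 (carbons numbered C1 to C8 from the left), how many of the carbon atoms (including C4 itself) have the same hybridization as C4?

6

C4 is sp2 (one π bond).
C1: sp2 ✓
C2: sp2 ✓
C3: sp2 ✓
C4: sp2 ✓
C5: sp3
C6: sp2 ✓
C7: sp
C8: sp2 ✓
6 carbons are sp2.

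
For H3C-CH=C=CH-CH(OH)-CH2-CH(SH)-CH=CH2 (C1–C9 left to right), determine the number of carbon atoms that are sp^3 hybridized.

4

C1: sp3 ✓
C2: sp2
C3: sp
C4: sp2
C5: sp3 ✓
C6: sp3 ✓
C7: sp3 ✓
C8: sp2
C9: sp2
C1, C5, C6, C7 → 4 sp3 carbons.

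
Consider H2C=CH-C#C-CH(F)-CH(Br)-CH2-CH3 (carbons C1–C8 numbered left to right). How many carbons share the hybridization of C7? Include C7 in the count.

4

C7 is sp3 (only σ bonds).
C1: sp2
C2: sp2
C3: sp
C4: sp
C5: sp3 ✓
C6: sp3 ✓
C7: sp3 ✓
C8: sp3 ✓
4 carbons are sp3.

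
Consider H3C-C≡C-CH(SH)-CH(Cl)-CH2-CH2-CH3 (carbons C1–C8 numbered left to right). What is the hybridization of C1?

C1: 4 σ bonds — 4 electron domains, sp3.

sp^3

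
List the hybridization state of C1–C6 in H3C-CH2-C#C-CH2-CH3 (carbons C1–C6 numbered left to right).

C1 sp3, C2 sp3, C3 sp, C4 sp, C5 sp3, C6 sp3

C1 has 4 σ bonds: steric number 4 → sp3.
C2 is sp3: 4 σ bonds, 4 electron-density regions.
C3 is sp: 2 σ bonds, plus two π bonds, 2 electron-density regions.
C4 has 2 σ bonds, plus two π bonds: steric number 2 → sp.
C5 has 4 σ bonds: steric number 4 → sp3.
C6: 4 σ bonds — 4 electron domains, sp3.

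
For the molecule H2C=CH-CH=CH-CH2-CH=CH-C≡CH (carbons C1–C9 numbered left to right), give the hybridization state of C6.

sp²

C6: 3 σ bonds, plus one π bond; 3 regions of electron density → sp2.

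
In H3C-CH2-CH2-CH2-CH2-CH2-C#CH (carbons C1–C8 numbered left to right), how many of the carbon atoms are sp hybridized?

C1: sp3
C2: sp3
C3: sp3
C4: sp3
C5: sp3
C6: sp3
C7: sp ✓
C8: sp ✓
C7, C8 → 2 sp carbons.

2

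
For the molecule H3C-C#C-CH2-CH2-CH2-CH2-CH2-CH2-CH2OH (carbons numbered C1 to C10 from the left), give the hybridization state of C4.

C4 has 4 σ bonds: steric number 4 → sp3.

sp3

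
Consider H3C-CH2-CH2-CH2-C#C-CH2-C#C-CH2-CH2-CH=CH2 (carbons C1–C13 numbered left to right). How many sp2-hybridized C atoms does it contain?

2

C1: sp3
C2: sp3
C3: sp3
C4: sp3
C5: sp
C6: sp
C7: sp3
C8: sp
C9: sp
C10: sp3
C11: sp3
C12: sp2 ✓
C13: sp2 ✓
C12, C13 → 2 sp2 carbons.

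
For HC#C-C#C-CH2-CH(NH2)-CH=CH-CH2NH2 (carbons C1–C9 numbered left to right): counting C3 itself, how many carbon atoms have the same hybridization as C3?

C3 is sp (two π bonds).
C1: sp ✓
C2: sp ✓
C3: sp ✓
C4: sp ✓
C5: sp3
C6: sp3
C7: sp2
C8: sp2
C9: sp3
4 carbons are sp.

4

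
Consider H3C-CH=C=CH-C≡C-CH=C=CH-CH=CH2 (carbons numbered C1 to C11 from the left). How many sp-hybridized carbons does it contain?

C1: sp3
C2: sp2
C3: sp ✓
C4: sp2
C5: sp ✓
C6: sp ✓
C7: sp2
C8: sp ✓
C9: sp2
C10: sp2
C11: sp2
C3, C5, C6, C8 → 4 sp carbons.

4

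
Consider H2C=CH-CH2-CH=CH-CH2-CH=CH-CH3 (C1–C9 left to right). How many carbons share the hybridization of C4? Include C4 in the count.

C4 is sp2 (one π bond).
C1: sp2 ✓
C2: sp2 ✓
C3: sp3
C4: sp2 ✓
C5: sp2 ✓
C6: sp3
C7: sp2 ✓
C8: sp2 ✓
C9: sp3
6 carbons are sp2.

6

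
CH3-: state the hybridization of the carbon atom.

Three σ bonds + one lone pair = steric number 4 → sp3, pyramidal.

sp^3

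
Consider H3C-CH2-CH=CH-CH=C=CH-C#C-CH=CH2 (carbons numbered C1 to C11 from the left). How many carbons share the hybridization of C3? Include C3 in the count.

C3 is sp2 (one π bond).
C1: sp3
C2: sp3
C3: sp2 ✓
C4: sp2 ✓
C5: sp2 ✓
C6: sp
C7: sp2 ✓
C8: sp
C9: sp
C10: sp2 ✓
C11: sp2 ✓
6 carbons are sp2.

6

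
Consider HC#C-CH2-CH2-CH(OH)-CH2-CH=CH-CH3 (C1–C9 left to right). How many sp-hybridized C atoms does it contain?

2

C1: sp ✓
C2: sp ✓
C3: sp3
C4: sp3
C5: sp3
C6: sp3
C7: sp2
C8: sp2
C9: sp3
C1, C2 → 2 sp carbons.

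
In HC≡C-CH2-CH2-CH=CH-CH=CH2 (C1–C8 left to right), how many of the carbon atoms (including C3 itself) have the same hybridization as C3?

C3 is sp3 (only σ bonds).
C1: sp
C2: sp
C3: sp3 ✓
C4: sp3 ✓
C5: sp2
C6: sp2
C7: sp2
C8: sp2
2 carbons are sp3.

2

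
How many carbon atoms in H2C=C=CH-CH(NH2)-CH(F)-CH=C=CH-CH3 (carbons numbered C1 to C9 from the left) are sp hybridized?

C1: sp2
C2: sp ✓
C3: sp2
C4: sp3
C5: sp3
C6: sp2
C7: sp ✓
C8: sp2
C9: sp3
C2, C7 → 2 sp carbons.

2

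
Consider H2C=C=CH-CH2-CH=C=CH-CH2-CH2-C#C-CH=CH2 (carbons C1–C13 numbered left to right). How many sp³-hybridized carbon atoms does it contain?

C1: sp2
C2: sp
C3: sp2
C4: sp3 ✓
C5: sp2
C6: sp
C7: sp2
C8: sp3 ✓
C9: sp3 ✓
C10: sp
C11: sp
C12: sp2
C13: sp2
C4, C8, C9 → 3 sp3 carbons.

3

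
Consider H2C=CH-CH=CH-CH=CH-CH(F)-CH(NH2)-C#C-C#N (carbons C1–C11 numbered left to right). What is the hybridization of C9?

C9 is sp: 2 σ bonds, plus two π bonds, 2 electron-density regions.

sp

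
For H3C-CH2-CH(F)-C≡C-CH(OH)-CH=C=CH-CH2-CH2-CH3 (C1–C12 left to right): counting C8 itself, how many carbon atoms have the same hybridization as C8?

3

C8 is sp (two π bonds).
C1: sp3
C2: sp3
C3: sp3
C4: sp ✓
C5: sp ✓
C6: sp3
C7: sp2
C8: sp ✓
C9: sp2
C10: sp3
C11: sp3
C12: sp3
3 carbons are sp.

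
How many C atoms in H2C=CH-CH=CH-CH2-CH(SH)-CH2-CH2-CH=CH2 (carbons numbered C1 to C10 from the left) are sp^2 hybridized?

C1: sp2 ✓
C2: sp2 ✓
C3: sp2 ✓
C4: sp2 ✓
C5: sp3
C6: sp3
C7: sp3
C8: sp3
C9: sp2 ✓
C10: sp2 ✓
C1, C2, C3, C4, C9, C10 → 6 sp2 carbons.

6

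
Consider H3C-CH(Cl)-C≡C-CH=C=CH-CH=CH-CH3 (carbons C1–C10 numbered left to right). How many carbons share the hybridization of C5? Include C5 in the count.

4

C5 is sp2 (one π bond).
C1: sp3
C2: sp3
C3: sp
C4: sp
C5: sp2 ✓
C6: sp
C7: sp2 ✓
C8: sp2 ✓
C9: sp2 ✓
C10: sp3
4 carbons are sp2.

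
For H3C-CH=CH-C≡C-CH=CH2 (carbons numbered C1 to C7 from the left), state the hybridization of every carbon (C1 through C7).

C1 sp3, C2 sp2, C3 sp2, C4 sp, C5 sp, C6 sp2, C7 sp2

C1 carries 4 σ bonds, giving a steric number of 4, so it is sp3.
C2 is sp2: 3 σ bonds, plus one π bond, 3 electron-density regions.
C3 is sp2: 3 σ bonds, plus one π bond, 3 electron-density regions.
C4: 2 σ bonds, plus two π bonds; 2 regions of electron density → sp.
C5 is sp: 2 σ bonds, plus two π bonds, 2 electron-density regions.
C6: 3 σ bonds, plus one π bond; 3 regions of electron density → sp2.
C7 (3 σ bonds, plus one π bond) has steric number 3: sp2.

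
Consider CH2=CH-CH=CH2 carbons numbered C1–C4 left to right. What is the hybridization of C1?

C1 has 3 σ bonds, plus one π bond: steric number 3 → sp2.

sp2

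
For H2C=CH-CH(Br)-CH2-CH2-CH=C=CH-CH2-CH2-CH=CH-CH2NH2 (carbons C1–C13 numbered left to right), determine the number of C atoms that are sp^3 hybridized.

C1: sp2
C2: sp2
C3: sp3 ✓
C4: sp3 ✓
C5: sp3 ✓
C6: sp2
C7: sp
C8: sp2
C9: sp3 ✓
C10: sp3 ✓
C11: sp2
C12: sp2
C13: sp3 ✓
C3, C4, C5, C9, C10, C13 → 6 sp3 carbons.

6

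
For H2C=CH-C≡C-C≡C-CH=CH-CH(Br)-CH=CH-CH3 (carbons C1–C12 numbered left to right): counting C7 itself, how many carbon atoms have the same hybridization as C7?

6

C7 is sp2 (one π bond).
C1: sp2 ✓
C2: sp2 ✓
C3: sp
C4: sp
C5: sp
C6: sp
C7: sp2 ✓
C8: sp2 ✓
C9: sp3
C10: sp2 ✓
C11: sp2 ✓
C12: sp3
6 carbons are sp2.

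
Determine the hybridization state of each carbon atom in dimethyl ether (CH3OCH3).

Each carbon atom carries 4 σ bonds, giving a steric number of 4, so it is sp3.

sp3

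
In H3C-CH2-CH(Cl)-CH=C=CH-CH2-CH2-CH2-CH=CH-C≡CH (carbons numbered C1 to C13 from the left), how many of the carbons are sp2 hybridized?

C1: sp3
C2: sp3
C3: sp3
C4: sp2 ✓
C5: sp
C6: sp2 ✓
C7: sp3
C8: sp3
C9: sp3
C10: sp2 ✓
C11: sp2 ✓
C12: sp
C13: sp
C4, C6, C10, C11 → 4 sp2 carbons.

4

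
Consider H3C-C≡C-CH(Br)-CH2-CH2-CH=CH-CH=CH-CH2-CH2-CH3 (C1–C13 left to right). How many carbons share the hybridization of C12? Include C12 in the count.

C12 is sp3 (only σ bonds).
C1: sp3 ✓
C2: sp
C3: sp
C4: sp3 ✓
C5: sp3 ✓
C6: sp3 ✓
C7: sp2
C8: sp2
C9: sp2
C10: sp2
C11: sp3 ✓
C12: sp3 ✓
C13: sp3 ✓
7 carbons are sp3.

7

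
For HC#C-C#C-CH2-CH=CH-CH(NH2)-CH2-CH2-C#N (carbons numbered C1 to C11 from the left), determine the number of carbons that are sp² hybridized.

2

C1: sp
C2: sp
C3: sp
C4: sp
C5: sp3
C6: sp2 ✓
C7: sp2 ✓
C8: sp3
C9: sp3
C10: sp3
C11: sp
C6, C7 → 2 sp2 carbons.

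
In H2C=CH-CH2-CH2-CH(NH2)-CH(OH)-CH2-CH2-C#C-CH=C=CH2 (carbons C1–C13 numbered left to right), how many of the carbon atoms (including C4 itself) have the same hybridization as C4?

6

C4 is sp3 (only σ bonds).
C1: sp2
C2: sp2
C3: sp3 ✓
C4: sp3 ✓
C5: sp3 ✓
C6: sp3 ✓
C7: sp3 ✓
C8: sp3 ✓
C9: sp
C10: sp
C11: sp2
C12: sp
C13: sp2
6 carbons are sp3.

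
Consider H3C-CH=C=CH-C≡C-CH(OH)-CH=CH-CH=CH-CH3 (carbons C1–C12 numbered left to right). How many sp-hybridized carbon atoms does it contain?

3

C1: sp3
C2: sp2
C3: sp ✓
C4: sp2
C5: sp ✓
C6: sp ✓
C7: sp3
C8: sp2
C9: sp2
C10: sp2
C11: sp2
C12: sp3
C3, C5, C6 → 3 sp carbons.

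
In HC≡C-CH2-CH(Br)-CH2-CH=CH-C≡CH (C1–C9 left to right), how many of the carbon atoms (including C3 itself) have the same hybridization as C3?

C3 is sp3 (only σ bonds).
C1: sp
C2: sp
C3: sp3 ✓
C4: sp3 ✓
C5: sp3 ✓
C6: sp2
C7: sp2
C8: sp
C9: sp
3 carbons are sp3.

3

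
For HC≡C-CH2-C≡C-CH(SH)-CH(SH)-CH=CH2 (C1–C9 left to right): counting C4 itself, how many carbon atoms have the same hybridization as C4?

4

C4 is sp (two π bonds).
C1: sp ✓
C2: sp ✓
C3: sp3
C4: sp ✓
C5: sp ✓
C6: sp3
C7: sp3
C8: sp2
C9: sp2
4 carbons are sp.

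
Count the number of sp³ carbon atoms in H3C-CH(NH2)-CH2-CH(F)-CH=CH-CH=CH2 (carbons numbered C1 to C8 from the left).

C1: sp3 ✓
C2: sp3 ✓
C3: sp3 ✓
C4: sp3 ✓
C5: sp2
C6: sp2
C7: sp2
C8: sp2
C1, C2, C3, C4 → 4 sp3 carbons.

4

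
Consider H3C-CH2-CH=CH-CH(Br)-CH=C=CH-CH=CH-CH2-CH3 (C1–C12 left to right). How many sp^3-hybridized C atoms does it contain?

5

C1: sp3 ✓
C2: sp3 ✓
C3: sp2
C4: sp2
C5: sp3 ✓
C6: sp2
C7: sp
C8: sp2
C9: sp2
C10: sp2
C11: sp3 ✓
C12: sp3 ✓
C1, C2, C5, C11, C12 → 5 sp3 carbons.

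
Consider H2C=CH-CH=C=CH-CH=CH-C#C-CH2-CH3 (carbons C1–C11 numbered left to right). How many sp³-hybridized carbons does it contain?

C1: sp2
C2: sp2
C3: sp2
C4: sp
C5: sp2
C6: sp2
C7: sp2
C8: sp
C9: sp
C10: sp3 ✓
C11: sp3 ✓
C10, C11 → 2 sp3 carbons.

2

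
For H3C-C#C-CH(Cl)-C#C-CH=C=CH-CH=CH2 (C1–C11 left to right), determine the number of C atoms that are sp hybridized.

C1: sp3
C2: sp ✓
C3: sp ✓
C4: sp3
C5: sp ✓
C6: sp ✓
C7: sp2
C8: sp ✓
C9: sp2
C10: sp2
C11: sp2
C2, C3, C5, C6, C8 → 5 sp carbons.

5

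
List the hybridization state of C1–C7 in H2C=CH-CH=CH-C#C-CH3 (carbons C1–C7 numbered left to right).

C1 (3 σ bonds, plus one π bond) has steric number 3: sp2.
C2 has 3 σ bonds, plus one π bond: steric number 3 → sp2.
C3 — 3 σ bonds, plus one π bond. Steric number 3, so sp2.
C4 — 3 σ bonds, plus one π bond. Steric number 3, so sp2.
C5: 2 σ bonds, plus two π bonds; 2 regions of electron density → sp.
C6 (2 σ bonds, plus two π bonds) has steric number 2: sp.
C7 — 4 σ bonds. Steric number 4, so sp3.

C1 sp2, C2 sp2, C3 sp2, C4 sp2, C5 sp, C6 sp, C7 sp3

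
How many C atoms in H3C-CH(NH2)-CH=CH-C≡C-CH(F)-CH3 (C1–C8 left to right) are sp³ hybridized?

C1: sp3 ✓
C2: sp3 ✓
C3: sp2
C4: sp2
C5: sp
C6: sp
C7: sp3 ✓
C8: sp3 ✓
C1, C2, C7, C8 → 4 sp3 carbons.

4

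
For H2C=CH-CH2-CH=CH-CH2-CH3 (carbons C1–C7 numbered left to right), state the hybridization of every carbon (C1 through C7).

C1 sp2, C2 sp2, C3 sp3, C4 sp2, C5 sp2, C6 sp3, C7 sp3

C1 has 3 σ bonds, plus one π bond: steric number 3 → sp2.
C2 has 3 σ bonds, plus one π bond: steric number 3 → sp2.
C3: 4 σ bonds; 4 regions of electron density → sp3.
C4 (3 σ bonds, plus one π bond) has steric number 3: sp2.
C5 has 3 σ bonds, plus one π bond: steric number 3 → sp2.
C6 — 4 σ bonds. Steric number 4, so sp3.
C7 is sp3: 4 σ bonds, 4 electron-density regions.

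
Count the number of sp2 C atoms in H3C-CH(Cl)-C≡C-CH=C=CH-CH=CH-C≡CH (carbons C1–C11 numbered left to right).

4

C1: sp3
C2: sp3
C3: sp
C4: sp
C5: sp2 ✓
C6: sp
C7: sp2 ✓
C8: sp2 ✓
C9: sp2 ✓
C10: sp
C11: sp
C5, C7, C8, C9 → 4 sp2 carbons.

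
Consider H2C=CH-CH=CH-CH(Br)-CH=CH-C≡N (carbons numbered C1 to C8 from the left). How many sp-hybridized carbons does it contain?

1

C1: sp2
C2: sp2
C3: sp2
C4: sp2
C5: sp3
C6: sp2
C7: sp2
C8: sp ✓
C8 → 1 sp carbon.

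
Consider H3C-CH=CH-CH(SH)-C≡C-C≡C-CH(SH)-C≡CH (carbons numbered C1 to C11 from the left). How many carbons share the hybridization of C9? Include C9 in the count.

3

C9 is sp3 (only σ bonds).
C1: sp3 ✓
C2: sp2
C3: sp2
C4: sp3 ✓
C5: sp
C6: sp
C7: sp
C8: sp
C9: sp3 ✓
C10: sp
C11: sp
3 carbons are sp3.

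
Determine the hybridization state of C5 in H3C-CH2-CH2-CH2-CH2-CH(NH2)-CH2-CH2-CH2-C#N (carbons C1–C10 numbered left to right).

sp3

C5: 4 σ bonds; 4 regions of electron density → sp3.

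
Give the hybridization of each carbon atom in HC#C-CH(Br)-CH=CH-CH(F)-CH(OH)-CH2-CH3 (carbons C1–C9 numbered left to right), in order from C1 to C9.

C1 carries 2 σ bonds, plus two π bonds, giving a steric number of 2, so it is sp.
C2: 2 σ bonds, plus two π bonds — 2 electron domains, sp.
C3: 4 σ bonds — 4 electron domains, sp3.
C4: 3 σ bonds, plus one π bond — 3 electron domains, sp2.
C5: 3 σ bonds, plus one π bond — 3 electron domains, sp2.
C6 carries 4 σ bonds, giving a steric number of 4, so it is sp3.
C7 has 4 σ bonds: steric number 4 → sp3.
C8 has 4 σ bonds: steric number 4 → sp3.
C9: 4 σ bonds — 4 electron domains, sp3.

C1 sp, C2 sp, C3 sp3, C4 sp2, C5 sp2, C6 sp3, C7 sp3, C8 sp3, C9 sp3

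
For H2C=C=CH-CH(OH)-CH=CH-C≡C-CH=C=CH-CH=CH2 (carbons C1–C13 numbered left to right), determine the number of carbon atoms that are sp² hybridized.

8

C1: sp2 ✓
C2: sp
C3: sp2 ✓
C4: sp3
C5: sp2 ✓
C6: sp2 ✓
C7: sp
C8: sp
C9: sp2 ✓
C10: sp
C11: sp2 ✓
C12: sp2 ✓
C13: sp2 ✓
C1, C3, C5, C6, C9, C11, C12, C13 → 8 sp2 carbons.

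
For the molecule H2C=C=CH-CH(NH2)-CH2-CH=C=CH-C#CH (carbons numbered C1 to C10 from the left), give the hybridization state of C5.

sp^3

C5 has 4 σ bonds: steric number 4 → sp3.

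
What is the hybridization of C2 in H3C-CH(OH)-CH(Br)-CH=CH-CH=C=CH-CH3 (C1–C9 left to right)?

sp³

C2: 4 σ bonds — 4 electron domains, sp3.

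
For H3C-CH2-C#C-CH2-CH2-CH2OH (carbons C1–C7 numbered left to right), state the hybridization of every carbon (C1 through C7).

C1 sp3, C2 sp3, C3 sp, C4 sp, C5 sp3, C6 sp3, C7 sp3

C1 carries 4 σ bonds, giving a steric number of 4, so it is sp3.
C2 is sp3: 4 σ bonds, 4 electron-density regions.
C3 is sp: 2 σ bonds, plus two π bonds, 2 electron-density regions.
C4: 2 σ bonds, plus two π bonds; 2 regions of electron density → sp.
C5 has 4 σ bonds: steric number 4 → sp3.
C6 (4 σ bonds) has steric number 4: sp3.
C7: 4 σ bonds; 4 regions of electron density → sp3.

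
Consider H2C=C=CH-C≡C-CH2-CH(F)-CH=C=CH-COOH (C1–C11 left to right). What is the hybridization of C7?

C7 is sp3: 4 σ bonds, 4 electron-density regions.

sp3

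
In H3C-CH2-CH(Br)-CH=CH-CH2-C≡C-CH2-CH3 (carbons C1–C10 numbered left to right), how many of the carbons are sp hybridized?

2

C1: sp3
C2: sp3
C3: sp3
C4: sp2
C5: sp2
C6: sp3
C7: sp ✓
C8: sp ✓
C9: sp3
C10: sp3
C7, C8 → 2 sp carbons.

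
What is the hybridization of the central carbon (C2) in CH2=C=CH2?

sp

Two σ bonds and two π bonds (one to each neighbour) → sp.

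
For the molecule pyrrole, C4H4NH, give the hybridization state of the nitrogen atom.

N has three σ bonds; its lone pair occupies the p orbital and is part of the aromatic π system, so N is sp2 (not the sp3 a naive steric count of 4 would give).

sp^2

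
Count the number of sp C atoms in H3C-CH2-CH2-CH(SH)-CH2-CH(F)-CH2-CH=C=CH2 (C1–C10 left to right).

C1: sp3
C2: sp3
C3: sp3
C4: sp3
C5: sp3
C6: sp3
C7: sp3
C8: sp2
C9: sp ✓
C10: sp2
C9 → 1 sp carbon.

1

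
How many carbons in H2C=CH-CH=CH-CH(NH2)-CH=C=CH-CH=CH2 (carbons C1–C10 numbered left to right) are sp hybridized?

1

C1: sp2
C2: sp2
C3: sp2
C4: sp2
C5: sp3
C6: sp2
C7: sp ✓
C8: sp2
C9: sp2
C10: sp2
C7 → 1 sp carbon.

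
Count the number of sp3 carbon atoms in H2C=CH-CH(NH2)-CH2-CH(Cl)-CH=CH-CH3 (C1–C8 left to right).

4

C1: sp2
C2: sp2
C3: sp3 ✓
C4: sp3 ✓
C5: sp3 ✓
C6: sp2
C7: sp2
C8: sp3 ✓
C3, C4, C5, C8 → 4 sp3 carbons.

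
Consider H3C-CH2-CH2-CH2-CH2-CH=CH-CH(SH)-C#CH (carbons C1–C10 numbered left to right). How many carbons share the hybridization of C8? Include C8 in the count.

6

C8 is sp3 (only σ bonds).
C1: sp3 ✓
C2: sp3 ✓
C3: sp3 ✓
C4: sp3 ✓
C5: sp3 ✓
C6: sp2
C7: sp2
C8: sp3 ✓
C9: sp
C10: sp
6 carbons are sp3.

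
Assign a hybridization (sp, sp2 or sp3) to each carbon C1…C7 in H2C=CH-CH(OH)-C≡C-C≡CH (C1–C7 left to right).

C1 has 3 σ bonds, plus one π bond: steric number 3 → sp2.
C2 is sp2: 3 σ bonds, plus one π bond, 3 electron-density regions.
C3 carries 4 σ bonds, giving a steric number of 4, so it is sp3.
C4: 2 σ bonds, plus two π bonds; 2 regions of electron density → sp.
C5 carries 2 σ bonds, plus two π bonds, giving a steric number of 2, so it is sp.
C6 (2 σ bonds, plus two π bonds) has steric number 2: sp.
C7 — 2 σ bonds, plus two π bonds. Steric number 2, so sp.

C1 sp2, C2 sp2, C3 sp3, C4 sp, C5 sp, C6 sp, C7 sp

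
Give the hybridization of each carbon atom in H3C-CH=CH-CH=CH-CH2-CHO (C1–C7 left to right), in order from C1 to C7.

C1 (4 σ bonds) has steric number 4: sp3.
C2 (3 σ bonds, plus one π bond) has steric number 3: sp2.
C3: 3 σ bonds, plus one π bond; 3 regions of electron density → sp2.
C4: 3 σ bonds, plus one π bond; 3 regions of electron density → sp2.
C5 (3 σ bonds, plus one π bond) has steric number 3: sp2.
C6 — 4 σ bonds. Steric number 4, so sp3.
C7: 3 σ bonds, plus one π bond; 3 regions of electron density → sp2.

C1 sp3, C2 sp2, C3 sp2, C4 sp2, C5 sp2, C6 sp3, C7 sp2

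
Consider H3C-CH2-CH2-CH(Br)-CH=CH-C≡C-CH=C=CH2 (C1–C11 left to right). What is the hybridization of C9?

sp²

C9: 3 σ bonds, plus one π bond — 3 electron domains, sp2.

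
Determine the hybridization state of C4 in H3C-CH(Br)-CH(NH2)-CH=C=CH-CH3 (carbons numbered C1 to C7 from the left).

sp²

C4: 3 σ bonds, plus one π bond — 3 electron domains, sp2.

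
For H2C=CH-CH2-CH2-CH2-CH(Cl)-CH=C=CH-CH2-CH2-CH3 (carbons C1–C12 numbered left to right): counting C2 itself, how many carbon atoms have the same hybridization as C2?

C2 is sp2 (one π bond).
C1: sp2 ✓
C2: sp2 ✓
C3: sp3
C4: sp3
C5: sp3
C6: sp3
C7: sp2 ✓
C8: sp
C9: sp2 ✓
C10: sp3
C11: sp3
C12: sp3
4 carbons are sp2.

4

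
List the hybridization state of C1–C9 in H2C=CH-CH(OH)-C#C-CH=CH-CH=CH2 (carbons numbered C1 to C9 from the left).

C1 sp2, C2 sp2, C3 sp3, C4 sp, C5 sp, C6 sp2, C7 sp2, C8 sp2, C9 sp2

C1 carries 3 σ bonds, plus one π bond, giving a steric number of 3, so it is sp2.
C2 has 3 σ bonds, plus one π bond: steric number 3 → sp2.
C3: 4 σ bonds; 4 regions of electron density → sp3.
C4 — 2 σ bonds, plus two π bonds. Steric number 2, so sp.
C5 carries 2 σ bonds, plus two π bonds, giving a steric number of 2, so it is sp.
C6 — 3 σ bonds, plus one π bond. Steric number 3, so sp2.
C7 — 3 σ bonds, plus one π bond. Steric number 3, so sp2.
C8 is sp2: 3 σ bonds, plus one π bond, 3 electron-density regions.
C9 carries 3 σ bonds, plus one π bond, giving a steric number of 3, so it is sp2.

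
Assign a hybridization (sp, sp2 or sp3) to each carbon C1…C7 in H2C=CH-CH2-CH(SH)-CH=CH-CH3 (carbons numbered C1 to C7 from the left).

C1: 3 σ bonds, plus one π bond — 3 electron domains, sp2.
C2: 3 σ bonds, plus one π bond — 3 electron domains, sp2.
C3 has 4 σ bonds: steric number 4 → sp3.
C4: 4 σ bonds; 4 regions of electron density → sp3.
C5: 3 σ bonds, plus one π bond — 3 electron domains, sp2.
C6 has 3 σ bonds, plus one π bond: steric number 3 → sp2.
C7 has 4 σ bonds: steric number 4 → sp3.

C1 sp2, C2 sp2, C3 sp3, C4 sp3, C5 sp2, C6 sp2, C7 sp3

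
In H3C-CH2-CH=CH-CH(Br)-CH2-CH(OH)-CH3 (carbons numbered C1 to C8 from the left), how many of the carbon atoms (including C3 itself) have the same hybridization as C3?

C3 is sp2 (one π bond).
C1: sp3
C2: sp3
C3: sp2 ✓
C4: sp2 ✓
C5: sp3
C6: sp3
C7: sp3
C8: sp3
2 carbons are sp2.

2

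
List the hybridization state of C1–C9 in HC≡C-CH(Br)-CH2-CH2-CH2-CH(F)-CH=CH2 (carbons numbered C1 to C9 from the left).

C1 — 2 σ bonds, plus two π bonds. Steric number 2, so sp.
C2 (2 σ bonds, plus two π bonds) has steric number 2: sp.
C3: 4 σ bonds; 4 regions of electron density → sp3.
C4 carries 4 σ bonds, giving a steric number of 4, so it is sp3.
C5 (4 σ bonds) has steric number 4: sp3.
C6: 4 σ bonds — 4 electron domains, sp3.
C7: 4 σ bonds — 4 electron domains, sp3.
C8: 3 σ bonds, plus one π bond — 3 electron domains, sp2.
C9: 3 σ bonds, plus one π bond — 3 electron domains, sp2.

C1 sp, C2 sp, C3 sp3, C4 sp3, C5 sp3, C6 sp3, C7 sp3, C8 sp2, C9 sp2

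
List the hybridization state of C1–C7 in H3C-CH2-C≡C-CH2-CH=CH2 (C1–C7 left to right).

C1 sp3, C2 sp3, C3 sp, C4 sp, C5 sp3, C6 sp2, C7 sp2

C1 (4 σ bonds) has steric number 4: sp3.
C2: 4 σ bonds — 4 electron domains, sp3.
C3 (2 σ bonds, plus two π bonds) has steric number 2: sp.
C4 (2 σ bonds, plus two π bonds) has steric number 2: sp.
C5 is sp3: 4 σ bonds, 4 electron-density regions.
C6 (3 σ bonds, plus one π bond) has steric number 3: sp2.
C7 has 3 σ bonds, plus one π bond: steric number 3 → sp2.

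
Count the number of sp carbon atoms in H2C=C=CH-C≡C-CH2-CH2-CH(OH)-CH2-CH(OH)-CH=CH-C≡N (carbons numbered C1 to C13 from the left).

C1: sp2
C2: sp ✓
C3: sp2
C4: sp ✓
C5: sp ✓
C6: sp3
C7: sp3
C8: sp3
C9: sp3
C10: sp3
C11: sp2
C12: sp2
C13: sp ✓
C2, C4, C5, C13 → 4 sp carbons.

4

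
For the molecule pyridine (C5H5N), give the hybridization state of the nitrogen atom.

sp2

N has two σ bonds and one lone pair in the ring plane (steric number 3 → sp2); its p orbital contributes one electron to the aromatic π system via the C=N double bond.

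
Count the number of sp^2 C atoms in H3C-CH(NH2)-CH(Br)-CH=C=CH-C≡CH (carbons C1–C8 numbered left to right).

C1: sp3
C2: sp3
C3: sp3
C4: sp2 ✓
C5: sp
C6: sp2 ✓
C7: sp
C8: sp
C4, C6 → 2 sp2 carbons.

2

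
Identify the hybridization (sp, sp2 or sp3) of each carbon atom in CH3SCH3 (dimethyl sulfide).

sp^3

Each carbon atom carries 4 σ bonds, giving a steric number of 4, so it is sp3.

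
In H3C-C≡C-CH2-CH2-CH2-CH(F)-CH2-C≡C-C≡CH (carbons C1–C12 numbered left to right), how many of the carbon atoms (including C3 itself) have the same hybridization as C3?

C3 is sp (two π bonds).
C1: sp3
C2: sp ✓
C3: sp ✓
C4: sp3
C5: sp3
C6: sp3
C7: sp3
C8: sp3
C9: sp ✓
C10: sp ✓
C11: sp ✓
C12: sp ✓
6 carbons are sp.

6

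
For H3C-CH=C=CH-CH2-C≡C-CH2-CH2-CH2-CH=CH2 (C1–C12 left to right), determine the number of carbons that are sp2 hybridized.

C1: sp3
C2: sp2 ✓
C3: sp
C4: sp2 ✓
C5: sp3
C6: sp
C7: sp
C8: sp3
C9: sp3
C10: sp3
C11: sp2 ✓
C12: sp2 ✓
C2, C4, C11, C12 → 4 sp2 carbons.

4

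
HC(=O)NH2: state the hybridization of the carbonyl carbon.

sp^2

The carbonyl carbon: 3 σ bonds, plus one π bond — 3 electron domains, sp2.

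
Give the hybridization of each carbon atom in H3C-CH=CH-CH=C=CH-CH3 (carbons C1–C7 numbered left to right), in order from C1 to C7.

C1 sp3, C2 sp2, C3 sp2, C4 sp2, C5 sp, C6 sp2, C7 sp3

C1 has 4 σ bonds: steric number 4 → sp3.
C2: 3 σ bonds, plus one π bond — 3 electron domains, sp2.
C3 carries 3 σ bonds, plus one π bond, giving a steric number of 3, so it is sp2.
C4: 3 σ bonds, plus one π bond — 3 electron domains, sp2.
C5: 2 σ bonds, plus two π bonds — 2 electron domains, sp.
C6 is sp2: 3 σ bonds, plus one π bond, 3 electron-density regions.
C7 has 4 σ bonds: steric number 4 → sp3.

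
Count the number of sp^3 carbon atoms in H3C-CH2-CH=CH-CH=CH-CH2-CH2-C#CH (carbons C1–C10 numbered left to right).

C1: sp3 ✓
C2: sp3 ✓
C3: sp2
C4: sp2
C5: sp2
C6: sp2
C7: sp3 ✓
C8: sp3 ✓
C9: sp
C10: sp
C1, C2, C7, C8 → 4 sp3 carbons.

4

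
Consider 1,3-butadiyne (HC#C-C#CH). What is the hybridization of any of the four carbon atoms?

Every carbon is part of a C≡C triple bond: two σ regions → sp.

sp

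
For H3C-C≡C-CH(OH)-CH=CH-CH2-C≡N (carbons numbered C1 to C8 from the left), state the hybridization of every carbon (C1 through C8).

C1: 4 σ bonds — 4 electron domains, sp3.
C2 (2 σ bonds, plus two π bonds) has steric number 2: sp.
C3: 2 σ bonds, plus two π bonds; 2 regions of electron density → sp.
C4 — 4 σ bonds. Steric number 4, so sp3.
C5 has 3 σ bonds, plus one π bond: steric number 3 → sp2.
C6 has 3 σ bonds, plus one π bond: steric number 3 → sp2.
C7: 4 σ bonds — 4 electron domains, sp3.
C8 has 2 σ bonds, plus two π bonds: steric number 2 → sp.

C1 sp3, C2 sp, C3 sp, C4 sp3, C5 sp2, C6 sp2, C7 sp3, C8 sp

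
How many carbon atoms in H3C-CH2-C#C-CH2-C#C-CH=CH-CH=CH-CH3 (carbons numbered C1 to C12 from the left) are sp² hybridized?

C1: sp3
C2: sp3
C3: sp
C4: sp
C5: sp3
C6: sp
C7: sp
C8: sp2 ✓
C9: sp2 ✓
C10: sp2 ✓
C11: sp2 ✓
C12: sp3
C8, C9, C10, C11 → 4 sp2 carbons.

4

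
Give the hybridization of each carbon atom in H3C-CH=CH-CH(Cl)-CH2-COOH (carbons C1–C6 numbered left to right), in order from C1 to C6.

C1 sp3, C2 sp2, C3 sp2, C4 sp3, C5 sp3, C6 sp2

C1: 4 σ bonds; 4 regions of electron density → sp3.
C2 — 3 σ bonds, plus one π bond. Steric number 3, so sp2.
C3 (3 σ bonds, plus one π bond) has steric number 3: sp2.
C4 carries 4 σ bonds, giving a steric number of 4, so it is sp3.
C5: 4 σ bonds; 4 regions of electron density → sp3.
C6 carries 3 σ bonds, plus one π bond, giving a steric number of 3, so it is sp2.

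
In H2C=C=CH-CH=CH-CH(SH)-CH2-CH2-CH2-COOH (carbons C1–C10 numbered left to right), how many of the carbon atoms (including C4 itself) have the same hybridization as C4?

5

C4 is sp2 (one π bond).
C1: sp2 ✓
C2: sp
C3: sp2 ✓
C4: sp2 ✓
C5: sp2 ✓
C6: sp3
C7: sp3
C8: sp3
C9: sp3
C10: sp2 ✓
5 carbons are sp2.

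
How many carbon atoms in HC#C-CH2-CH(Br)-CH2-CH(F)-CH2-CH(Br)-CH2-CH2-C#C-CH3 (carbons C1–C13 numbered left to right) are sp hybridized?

C1: sp ✓
C2: sp ✓
C3: sp3
C4: sp3
C5: sp3
C6: sp3
C7: sp3
C8: sp3
C9: sp3
C10: sp3
C11: sp ✓
C12: sp ✓
C13: sp3
C1, C2, C11, C12 → 4 sp carbons.

4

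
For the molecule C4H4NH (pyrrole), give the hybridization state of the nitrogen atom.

N has three σ bonds; its lone pair occupies the p orbital and is part of the aromatic π system, so N is sp2 (not the sp3 a naive steric count of 4 would give).

sp²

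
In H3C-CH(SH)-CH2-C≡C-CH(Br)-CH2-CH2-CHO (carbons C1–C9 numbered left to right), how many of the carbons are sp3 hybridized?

6

C1: sp3 ✓
C2: sp3 ✓
C3: sp3 ✓
C4: sp
C5: sp
C6: sp3 ✓
C7: sp3 ✓
C8: sp3 ✓
C9: sp2
C1, C2, C3, C6, C7, C8 → 6 sp3 carbons.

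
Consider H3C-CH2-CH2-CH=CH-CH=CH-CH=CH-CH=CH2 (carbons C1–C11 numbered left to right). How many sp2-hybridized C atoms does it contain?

8

C1: sp3
C2: sp3
C3: sp3
C4: sp2 ✓
C5: sp2 ✓
C6: sp2 ✓
C7: sp2 ✓
C8: sp2 ✓
C9: sp2 ✓
C10: sp2 ✓
C11: sp2 ✓
C4, C5, C6, C7, C8, C9, C10, C11 → 8 sp2 carbons.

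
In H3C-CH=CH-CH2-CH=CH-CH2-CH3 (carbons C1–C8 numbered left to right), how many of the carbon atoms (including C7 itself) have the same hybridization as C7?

C7 is sp3 (only σ bonds).
C1: sp3 ✓
C2: sp2
C3: sp2
C4: sp3 ✓
C5: sp2
C6: sp2
C7: sp3 ✓
C8: sp3 ✓
4 carbons are sp3.

4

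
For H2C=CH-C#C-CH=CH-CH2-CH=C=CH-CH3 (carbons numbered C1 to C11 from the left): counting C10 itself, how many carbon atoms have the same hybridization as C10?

C10 is sp2 (one π bond).
C1: sp2 ✓
C2: sp2 ✓
C3: sp
C4: sp
C5: sp2 ✓
C6: sp2 ✓
C7: sp3
C8: sp2 ✓
C9: sp
C10: sp2 ✓
C11: sp3
6 carbons are sp2.

6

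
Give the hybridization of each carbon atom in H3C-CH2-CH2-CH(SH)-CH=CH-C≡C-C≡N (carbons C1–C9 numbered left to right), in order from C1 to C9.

C1 sp3, C2 sp3, C3 sp3, C4 sp3, C5 sp2, C6 sp2, C7 sp, C8 sp, C9 sp

C1 carries 4 σ bonds, giving a steric number of 4, so it is sp3.
C2 — 4 σ bonds. Steric number 4, so sp3.
C3 has 4 σ bonds: steric number 4 → sp3.
C4 has 4 σ bonds: steric number 4 → sp3.
C5 carries 3 σ bonds, plus one π bond, giving a steric number of 3, so it is sp2.
C6 has 3 σ bonds, plus one π bond: steric number 3 → sp2.
C7 is sp: 2 σ bonds, plus two π bonds, 2 electron-density regions.
C8: 2 σ bonds, plus two π bonds; 2 regions of electron density → sp.
C9 carries 2 σ bonds, plus two π bonds, giving a steric number of 2, so it is sp.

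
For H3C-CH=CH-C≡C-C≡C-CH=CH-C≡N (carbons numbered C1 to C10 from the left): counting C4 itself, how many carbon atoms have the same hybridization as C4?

C4 is sp (two π bonds).
C1: sp3
C2: sp2
C3: sp2
C4: sp ✓
C5: sp ✓
C6: sp ✓
C7: sp ✓
C8: sp2
C9: sp2
C10: sp ✓
5 carbons are sp.

5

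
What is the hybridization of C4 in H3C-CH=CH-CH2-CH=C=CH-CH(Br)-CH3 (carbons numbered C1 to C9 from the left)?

C4 has 4 σ bonds: steric number 4 → sp3.

sp3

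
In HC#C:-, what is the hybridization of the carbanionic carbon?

sp

One σ bond + one lone pair = steric number 2 → sp.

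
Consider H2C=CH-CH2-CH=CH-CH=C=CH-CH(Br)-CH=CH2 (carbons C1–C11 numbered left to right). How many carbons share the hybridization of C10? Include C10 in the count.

C10 is sp2 (one π bond).
C1: sp2 ✓
C2: sp2 ✓
C3: sp3
C4: sp2 ✓
C5: sp2 ✓
C6: sp2 ✓
C7: sp
C8: sp2 ✓
C9: sp3
C10: sp2 ✓
C11: sp2 ✓
8 carbons are sp2.

8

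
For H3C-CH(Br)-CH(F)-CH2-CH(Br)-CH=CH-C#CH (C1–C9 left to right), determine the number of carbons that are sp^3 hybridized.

C1: sp3 ✓
C2: sp3 ✓
C3: sp3 ✓
C4: sp3 ✓
C5: sp3 ✓
C6: sp2
C7: sp2
C8: sp
C9: sp
C1, C2, C3, C4, C5 → 5 sp3 carbons.

5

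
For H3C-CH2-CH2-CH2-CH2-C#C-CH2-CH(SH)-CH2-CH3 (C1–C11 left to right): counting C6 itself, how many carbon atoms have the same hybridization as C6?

2

C6 is sp (two π bonds).
C1: sp3
C2: sp3
C3: sp3
C4: sp3
C5: sp3
C6: sp ✓
C7: sp ✓
C8: sp3
C9: sp3
C10: sp3
C11: sp3
2 carbons are sp.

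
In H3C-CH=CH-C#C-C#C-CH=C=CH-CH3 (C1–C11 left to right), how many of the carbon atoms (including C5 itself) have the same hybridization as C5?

5

C5 is sp (two π bonds).
C1: sp3
C2: sp2
C3: sp2
C4: sp ✓
C5: sp ✓
C6: sp ✓
C7: sp ✓
C8: sp2
C9: sp ✓
C10: sp2
C11: sp3
5 carbons are sp.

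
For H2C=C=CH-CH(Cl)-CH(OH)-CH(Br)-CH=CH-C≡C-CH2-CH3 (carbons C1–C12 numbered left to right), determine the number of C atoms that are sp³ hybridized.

C1: sp2
C2: sp
C3: sp2
C4: sp3 ✓
C5: sp3 ✓
C6: sp3 ✓
C7: sp2
C8: sp2
C9: sp
C10: sp
C11: sp3 ✓
C12: sp3 ✓
C4, C5, C6, C11, C12 → 5 sp3 carbons.

5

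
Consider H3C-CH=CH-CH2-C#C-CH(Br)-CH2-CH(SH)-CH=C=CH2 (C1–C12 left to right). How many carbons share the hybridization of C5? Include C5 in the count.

3

C5 is sp (two π bonds).
C1: sp3
C2: sp2
C3: sp2
C4: sp3
C5: sp ✓
C6: sp ✓
C7: sp3
C8: sp3
C9: sp3
C10: sp2
C11: sp ✓
C12: sp2
3 carbons are sp.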